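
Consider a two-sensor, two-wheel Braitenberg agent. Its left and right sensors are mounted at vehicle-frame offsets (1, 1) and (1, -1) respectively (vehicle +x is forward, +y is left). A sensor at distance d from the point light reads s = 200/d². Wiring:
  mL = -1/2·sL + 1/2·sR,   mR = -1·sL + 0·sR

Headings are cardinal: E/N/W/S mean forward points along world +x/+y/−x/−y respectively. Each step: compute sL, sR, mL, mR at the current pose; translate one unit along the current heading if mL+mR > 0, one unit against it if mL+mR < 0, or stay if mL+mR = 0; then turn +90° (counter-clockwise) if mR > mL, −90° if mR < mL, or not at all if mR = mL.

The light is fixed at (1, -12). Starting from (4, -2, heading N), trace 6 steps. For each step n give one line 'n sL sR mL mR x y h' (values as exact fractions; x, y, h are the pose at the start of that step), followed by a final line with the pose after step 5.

0 8/5 200/137 -48/685 -8/5 4 -2 N
1 50/29 5/2 45/116 -50/29 4 -3 E
2 200/73 40/13 160/949 -200/73 3 -3 S
3 100/41 100/61 -1000/2501 -100/41 3 -2 W
4 8/5 200/137 -48/685 -8/5 4 -2 N
5 50/29 5/2 45/116 -50/29 4 -3 E
final 3 -3 S

n=0: pose=(4,-2,N); sL=8/5, sR=200/137; mL=-48/685, mR=-8/5; mL+mR=-1144/685 → advance -1; mR−mL=-1048/685 → turn -1·90°
n=1: pose=(4,-3,E); sL=50/29, sR=5/2; mL=45/116, mR=-50/29; mL+mR=-155/116 → advance -1; mR−mL=-245/116 → turn -1·90°
n=2: pose=(3,-3,S); sL=200/73, sR=40/13; mL=160/949, mR=-200/73; mL+mR=-2440/949 → advance -1; mR−mL=-2760/949 → turn -1·90°
n=3: pose=(3,-2,W); sL=100/41, sR=100/61; mL=-1000/2501, mR=-100/41; mL+mR=-7100/2501 → advance -1; mR−mL=-5100/2501 → turn -1·90°
n=4: pose=(4,-2,N); sL=8/5, sR=200/137; mL=-48/685, mR=-8/5; mL+mR=-1144/685 → advance -1; mR−mL=-1048/685 → turn -1·90°
n=5: pose=(4,-3,E); sL=50/29, sR=5/2; mL=45/116, mR=-50/29; mL+mR=-155/116 → advance -1; mR−mL=-245/116 → turn -1·90°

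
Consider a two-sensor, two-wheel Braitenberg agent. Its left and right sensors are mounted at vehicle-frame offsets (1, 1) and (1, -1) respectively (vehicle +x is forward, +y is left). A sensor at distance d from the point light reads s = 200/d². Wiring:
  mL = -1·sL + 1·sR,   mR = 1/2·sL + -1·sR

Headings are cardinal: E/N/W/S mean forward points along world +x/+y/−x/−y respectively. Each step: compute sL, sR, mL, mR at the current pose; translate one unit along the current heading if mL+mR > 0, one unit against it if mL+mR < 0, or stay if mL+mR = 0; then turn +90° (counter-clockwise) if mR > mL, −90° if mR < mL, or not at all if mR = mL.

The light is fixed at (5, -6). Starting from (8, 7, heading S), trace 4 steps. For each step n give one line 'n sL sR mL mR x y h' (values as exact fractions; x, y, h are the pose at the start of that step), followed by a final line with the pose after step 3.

n=0: pose=(8,7,S); sL=5/4, sR=50/37; mL=15/148, mR=-215/296; mL+mR=-5/8 → advance -1; mR−mL=-245/296 → turn -1·90°
n=1: pose=(8,8,W); sL=200/173, sR=200/229; mL=-11200/39617, mR=-11700/39617; mL+mR=-100/173 → advance -1; mR−mL=-500/39617 → turn -1·90°
n=2: pose=(9,8,N); sL=100/117, sR=4/5; mL=-32/585, mR=-218/585; mL+mR=-50/117 → advance -1; mR−mL=-62/195 → turn -1·90°
n=3: pose=(9,7,E); sL=200/221, sR=200/169; mL=800/2873, mR=-2100/2873; mL+mR=-100/221 → advance -1; mR−mL=-2900/2873 → turn -1·90°

0 5/4 50/37 15/148 -215/296 8 7 S
1 200/173 200/229 -11200/39617 -11700/39617 8 8 W
2 100/117 4/5 -32/585 -218/585 9 8 N
3 200/221 200/169 800/2873 -2100/2873 9 7 E
final 8 7 S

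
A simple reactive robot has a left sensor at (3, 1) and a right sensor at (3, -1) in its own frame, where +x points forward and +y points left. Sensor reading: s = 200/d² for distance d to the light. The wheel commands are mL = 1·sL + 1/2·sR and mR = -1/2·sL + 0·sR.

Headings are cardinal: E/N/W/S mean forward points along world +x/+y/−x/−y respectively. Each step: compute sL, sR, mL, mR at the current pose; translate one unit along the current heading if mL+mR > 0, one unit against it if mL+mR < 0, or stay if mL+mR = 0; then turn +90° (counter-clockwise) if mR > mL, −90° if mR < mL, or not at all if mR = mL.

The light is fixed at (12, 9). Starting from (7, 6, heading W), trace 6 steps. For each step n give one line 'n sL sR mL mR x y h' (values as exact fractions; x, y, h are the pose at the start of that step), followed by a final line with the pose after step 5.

n=0: pose=(7,6,W); sL=5/2, sR=50/17; mL=135/34, mR=-5/4; mL+mR=185/68 → advance +1; mR−mL=-355/68 → turn -1·90°
n=1: pose=(6,6,N); sL=200/49, sR=8; mL=396/49, mR=-100/49; mL+mR=296/49 → advance +1; mR−mL=-496/49 → turn -1·90°
n=2: pose=(6,7,E); sL=20, sR=100/9; mL=230/9, mR=-10; mL+mR=140/9 → advance +1; mR−mL=-320/9 → turn -1·90°
n=3: pose=(7,7,S); sL=200/41, sR=200/61; mL=16300/2501, mR=-100/41; mL+mR=10200/2501 → advance +1; mR−mL=-22400/2501 → turn -1·90°
n=4: pose=(7,6,W); sL=5/2, sR=50/17; mL=135/34, mR=-5/4; mL+mR=185/68 → advance +1; mR−mL=-355/68 → turn -1·90°
n=5: pose=(6,6,N); sL=200/49, sR=8; mL=396/49, mR=-100/49; mL+mR=296/49 → advance +1; mR−mL=-496/49 → turn -1·90°

0 5/2 50/17 135/34 -5/4 7 6 W
1 200/49 8 396/49 -100/49 6 6 N
2 20 100/9 230/9 -10 6 7 E
3 200/41 200/61 16300/2501 -100/41 7 7 S
4 5/2 50/17 135/34 -5/4 7 6 W
5 200/49 8 396/49 -100/49 6 6 N
final 6 7 E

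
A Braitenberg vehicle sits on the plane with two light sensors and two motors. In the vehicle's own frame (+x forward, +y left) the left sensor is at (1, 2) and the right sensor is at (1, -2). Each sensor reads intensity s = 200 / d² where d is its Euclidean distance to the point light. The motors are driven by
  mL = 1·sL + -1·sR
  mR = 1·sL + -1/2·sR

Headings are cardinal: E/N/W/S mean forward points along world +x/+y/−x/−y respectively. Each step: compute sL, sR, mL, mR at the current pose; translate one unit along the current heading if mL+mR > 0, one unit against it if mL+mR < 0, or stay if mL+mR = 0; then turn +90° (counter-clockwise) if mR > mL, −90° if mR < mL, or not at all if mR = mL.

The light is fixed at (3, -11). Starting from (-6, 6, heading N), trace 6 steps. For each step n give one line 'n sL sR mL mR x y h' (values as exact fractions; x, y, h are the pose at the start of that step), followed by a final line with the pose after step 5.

0 40/89 200/373 -2880/33197 6020/33197 -6 6 N
1 50/89 2/5 72/445 161/445 -6 7 W
2 200/353 200/433 16000/152849 51300/152849 -7 7 S
3 100/221 100/153 -400/1989 250/1989 -7 6 E
4 200/493 40/81 -3520/39933 6340/39933 -8 6 N
5 1/2 25/68 9/68 43/136 -8 7 W
final -9 7 S

n=0: pose=(-6,6,N); sL=40/89, sR=200/373; mL=-2880/33197, mR=6020/33197; mL+mR=3140/33197 → advance +1; mR−mL=100/373 → turn +1·90°
n=1: pose=(-6,7,W); sL=50/89, sR=2/5; mL=72/445, mR=161/445; mL+mR=233/445 → advance +1; mR−mL=1/5 → turn +1·90°
n=2: pose=(-7,7,S); sL=200/353, sR=200/433; mL=16000/152849, mR=51300/152849; mL+mR=67300/152849 → advance +1; mR−mL=100/433 → turn +1·90°
n=3: pose=(-7,6,E); sL=100/221, sR=100/153; mL=-400/1989, mR=250/1989; mL+mR=-50/663 → advance -1; mR−mL=50/153 → turn +1·90°
n=4: pose=(-8,6,N); sL=200/493, sR=40/81; mL=-3520/39933, mR=6340/39933; mL+mR=940/13311 → advance +1; mR−mL=20/81 → turn +1·90°
n=5: pose=(-8,7,W); sL=1/2, sR=25/68; mL=9/68, mR=43/136; mL+mR=61/136 → advance +1; mR−mL=25/136 → turn +1·90°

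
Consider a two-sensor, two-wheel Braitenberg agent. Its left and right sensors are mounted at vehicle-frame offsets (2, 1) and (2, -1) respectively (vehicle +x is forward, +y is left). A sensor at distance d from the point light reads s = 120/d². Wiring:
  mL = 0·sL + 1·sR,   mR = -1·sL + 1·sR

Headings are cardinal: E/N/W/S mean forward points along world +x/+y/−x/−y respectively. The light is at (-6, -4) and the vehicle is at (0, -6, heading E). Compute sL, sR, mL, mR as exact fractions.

24/13 120/73 120/73 -192/949

left sensor world pos  = (2, -5); dL² = 65
right sensor world pos = (2, -7); dR² = 73
sL = 120/65 = 24/13
sR = 120/73 = 120/73
mL = 0·sL + 1·sR = 120/73
mR = -1·sL + 1·sR = -192/949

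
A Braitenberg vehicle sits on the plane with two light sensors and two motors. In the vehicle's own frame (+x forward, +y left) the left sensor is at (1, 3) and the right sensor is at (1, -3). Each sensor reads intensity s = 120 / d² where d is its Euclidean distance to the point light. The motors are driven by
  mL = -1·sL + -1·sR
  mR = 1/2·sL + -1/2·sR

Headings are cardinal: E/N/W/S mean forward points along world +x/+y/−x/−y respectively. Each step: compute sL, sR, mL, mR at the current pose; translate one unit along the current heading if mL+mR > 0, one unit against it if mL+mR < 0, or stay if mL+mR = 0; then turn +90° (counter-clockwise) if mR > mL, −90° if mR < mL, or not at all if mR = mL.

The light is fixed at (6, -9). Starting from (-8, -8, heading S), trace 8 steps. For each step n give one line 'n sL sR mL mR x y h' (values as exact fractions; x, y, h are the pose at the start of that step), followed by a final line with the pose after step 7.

0 120/121 120/289 -49200/34969 10080/34969 -8 -8 S
1 60/97 12/17 -2184/1649 -72/1649 -8 -7 E
2 40/111 40/51 -720/629 -400/1887 -9 -7 N
3 6/13 15/34 -399/442 9/884 -9 -8 W
4 120/121 120/289 -49200/34969 10080/34969 -8 -8 S
5 60/97 12/17 -2184/1649 -72/1649 -8 -7 E
6 40/111 40/51 -720/629 -400/1887 -9 -7 N
7 6/13 15/34 -399/442 9/884 -9 -8 W
final -8 -8 S

n=0: pose=(-8,-8,S); sL=120/121, sR=120/289; mL=-49200/34969, mR=10080/34969; mL+mR=-39120/34969 → advance -1; mR−mL=59280/34969 → turn +1·90°
n=1: pose=(-8,-7,E); sL=60/97, sR=12/17; mL=-2184/1649, mR=-72/1649; mL+mR=-2256/1649 → advance -1; mR−mL=2112/1649 → turn +1·90°
n=2: pose=(-9,-7,N); sL=40/111, sR=40/51; mL=-720/629, mR=-400/1887; mL+mR=-2560/1887 → advance -1; mR−mL=1760/1887 → turn +1·90°
n=3: pose=(-9,-8,W); sL=6/13, sR=15/34; mL=-399/442, mR=9/884; mL+mR=-789/884 → advance -1; mR−mL=807/884 → turn +1·90°
n=4: pose=(-8,-8,S); sL=120/121, sR=120/289; mL=-49200/34969, mR=10080/34969; mL+mR=-39120/34969 → advance -1; mR−mL=59280/34969 → turn +1·90°
n=5: pose=(-8,-7,E); sL=60/97, sR=12/17; mL=-2184/1649, mR=-72/1649; mL+mR=-2256/1649 → advance -1; mR−mL=2112/1649 → turn +1·90°
n=6: pose=(-9,-7,N); sL=40/111, sR=40/51; mL=-720/629, mR=-400/1887; mL+mR=-2560/1887 → advance -1; mR−mL=1760/1887 → turn +1·90°
n=7: pose=(-9,-8,W); sL=6/13, sR=15/34; mL=-399/442, mR=9/884; mL+mR=-789/884 → advance -1; mR−mL=807/884 → turn +1·90°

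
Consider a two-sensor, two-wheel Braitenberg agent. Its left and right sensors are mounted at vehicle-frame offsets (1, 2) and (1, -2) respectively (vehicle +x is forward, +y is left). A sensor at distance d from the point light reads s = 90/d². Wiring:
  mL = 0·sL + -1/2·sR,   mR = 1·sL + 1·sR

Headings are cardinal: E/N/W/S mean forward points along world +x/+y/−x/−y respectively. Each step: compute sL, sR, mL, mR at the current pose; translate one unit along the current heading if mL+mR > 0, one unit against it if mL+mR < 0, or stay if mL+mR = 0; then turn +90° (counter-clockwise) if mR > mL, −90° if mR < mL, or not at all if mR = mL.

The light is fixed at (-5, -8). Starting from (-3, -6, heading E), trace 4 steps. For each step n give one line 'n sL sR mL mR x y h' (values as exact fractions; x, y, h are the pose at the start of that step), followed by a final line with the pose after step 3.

0 18/5 10 -5 68/5 -3 -6 E
1 9 45/17 -45/34 198/17 -2 -6 N
2 18 90/29 -45/29 612/29 -2 -5 W
3 9/2 45/2 -45/4 27 -3 -5 S
final -3 -6 E

n=0: pose=(-3,-6,E); sL=18/5, sR=10; mL=-5, mR=68/5; mL+mR=43/5 → advance +1; mR−mL=93/5 → turn +1·90°
n=1: pose=(-2,-6,N); sL=9, sR=45/17; mL=-45/34, mR=198/17; mL+mR=351/34 → advance +1; mR−mL=441/34 → turn +1·90°
n=2: pose=(-2,-5,W); sL=18, sR=90/29; mL=-45/29, mR=612/29; mL+mR=567/29 → advance +1; mR−mL=657/29 → turn +1·90°
n=3: pose=(-3,-5,S); sL=9/2, sR=45/2; mL=-45/4, mR=27; mL+mR=63/4 → advance +1; mR−mL=153/4 → turn +1·90°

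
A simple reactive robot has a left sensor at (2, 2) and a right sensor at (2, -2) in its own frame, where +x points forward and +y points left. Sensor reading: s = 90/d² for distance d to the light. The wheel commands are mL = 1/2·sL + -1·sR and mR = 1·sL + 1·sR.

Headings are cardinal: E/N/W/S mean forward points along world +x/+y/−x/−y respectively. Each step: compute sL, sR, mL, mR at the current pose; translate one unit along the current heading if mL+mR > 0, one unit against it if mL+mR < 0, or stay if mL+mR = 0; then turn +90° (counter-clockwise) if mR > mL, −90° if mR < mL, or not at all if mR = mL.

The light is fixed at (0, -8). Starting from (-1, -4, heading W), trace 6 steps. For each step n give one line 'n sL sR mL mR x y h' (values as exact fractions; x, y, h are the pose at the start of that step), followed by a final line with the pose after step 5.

0 90/13 2 19/13 116/13 -1 -4 W
1 45/2 9/2 27/4 27 -2 -4 S
2 18/5 90 -441/5 468/5 -2 -5 E
3 45/17 45/13 -945/442 1350/221 -1 -5 N
4 90/13 2 19/13 116/13 -1 -4 W
5 45/2 9/2 27/4 27 -2 -4 S
final -2 -5 E

n=0: pose=(-1,-4,W); sL=90/13, sR=2; mL=19/13, mR=116/13; mL+mR=135/13 → advance +1; mR−mL=97/13 → turn +1·90°
n=1: pose=(-2,-4,S); sL=45/2, sR=9/2; mL=27/4, mR=27; mL+mR=135/4 → advance +1; mR−mL=81/4 → turn +1·90°
n=2: pose=(-2,-5,E); sL=18/5, sR=90; mL=-441/5, mR=468/5; mL+mR=27/5 → advance +1; mR−mL=909/5 → turn +1·90°
n=3: pose=(-1,-5,N); sL=45/17, sR=45/13; mL=-945/442, mR=1350/221; mL+mR=135/34 → advance +1; mR−mL=3645/442 → turn +1·90°
n=4: pose=(-1,-4,W); sL=90/13, sR=2; mL=19/13, mR=116/13; mL+mR=135/13 → advance +1; mR−mL=97/13 → turn +1·90°
n=5: pose=(-2,-4,S); sL=45/2, sR=9/2; mL=27/4, mR=27; mL+mR=135/4 → advance +1; mR−mL=81/4 → turn +1·90°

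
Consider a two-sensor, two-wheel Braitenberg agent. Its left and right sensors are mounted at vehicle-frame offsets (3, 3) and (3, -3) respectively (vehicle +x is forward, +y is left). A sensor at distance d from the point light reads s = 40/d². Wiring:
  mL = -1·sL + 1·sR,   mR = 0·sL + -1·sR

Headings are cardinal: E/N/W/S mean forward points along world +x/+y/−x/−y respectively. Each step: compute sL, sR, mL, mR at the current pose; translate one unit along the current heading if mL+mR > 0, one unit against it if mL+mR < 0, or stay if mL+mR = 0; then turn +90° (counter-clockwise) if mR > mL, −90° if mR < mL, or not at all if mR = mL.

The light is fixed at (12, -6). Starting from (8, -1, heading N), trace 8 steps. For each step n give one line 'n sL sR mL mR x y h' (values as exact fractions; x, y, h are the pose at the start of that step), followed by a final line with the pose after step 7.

0 40/113 8/13 384/1469 -8/13 8 -1 N
1 4/5 20 96/5 -20 8 -2 E
2 8 8/13 -96/13 -8/13 7 -2 S
3 10/17 5 75/17 -5 7 -1 E
4 40/13 8/17 -576/221 -8/17 6 -1 S
5 4/9 20/9 16/9 -20/9 6 0 E
6 8/5 40/109 -672/545 -40/109 5 0 S
7 10/29 5/4 105/116 -5/4 5 1 E
final 4 1 S

n=0: pose=(8,-1,N); sL=40/113, sR=8/13; mL=384/1469, mR=-8/13; mL+mR=-40/113 → advance -1; mR−mL=-1288/1469 → turn -1·90°
n=1: pose=(8,-2,E); sL=4/5, sR=20; mL=96/5, mR=-20; mL+mR=-4/5 → advance -1; mR−mL=-196/5 → turn -1·90°
n=2: pose=(7,-2,S); sL=8, sR=8/13; mL=-96/13, mR=-8/13; mL+mR=-8 → advance -1; mR−mL=88/13 → turn +1·90°
n=3: pose=(7,-1,E); sL=10/17, sR=5; mL=75/17, mR=-5; mL+mR=-10/17 → advance -1; mR−mL=-160/17 → turn -1·90°
n=4: pose=(6,-1,S); sL=40/13, sR=8/17; mL=-576/221, mR=-8/17; mL+mR=-40/13 → advance -1; mR−mL=472/221 → turn +1·90°
n=5: pose=(6,0,E); sL=4/9, sR=20/9; mL=16/9, mR=-20/9; mL+mR=-4/9 → advance -1; mR−mL=-4 → turn -1·90°
n=6: pose=(5,0,S); sL=8/5, sR=40/109; mL=-672/545, mR=-40/109; mL+mR=-8/5 → advance -1; mR−mL=472/545 → turn +1·90°
n=7: pose=(5,1,E); sL=10/29, sR=5/4; mL=105/116, mR=-5/4; mL+mR=-10/29 → advance -1; mR−mL=-125/58 → turn -1·90°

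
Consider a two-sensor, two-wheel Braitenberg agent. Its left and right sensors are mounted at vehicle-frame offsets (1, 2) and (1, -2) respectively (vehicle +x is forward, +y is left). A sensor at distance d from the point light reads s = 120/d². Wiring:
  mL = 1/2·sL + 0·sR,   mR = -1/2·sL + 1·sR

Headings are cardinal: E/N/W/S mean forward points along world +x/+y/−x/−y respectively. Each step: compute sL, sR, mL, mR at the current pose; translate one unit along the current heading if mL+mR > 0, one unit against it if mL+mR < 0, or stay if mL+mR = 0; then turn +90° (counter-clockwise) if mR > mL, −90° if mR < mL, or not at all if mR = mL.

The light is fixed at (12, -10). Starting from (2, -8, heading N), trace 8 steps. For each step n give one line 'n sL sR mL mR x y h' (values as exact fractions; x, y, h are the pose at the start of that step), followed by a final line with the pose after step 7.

n=0: pose=(2,-8,N); sL=40/51, sR=120/73; mL=20/51, mR=4660/3723; mL+mR=120/73 → advance +1; mR−mL=3200/3723 → turn +1·90°
n=1: pose=(2,-7,W); sL=60/61, sR=60/73; mL=30/61, mR=1470/4453; mL+mR=60/73 → advance +1; mR−mL=-720/4453 → turn -1·90°
n=2: pose=(1,-7,N); sL=24/37, sR=120/97; mL=12/37, mR=3276/3589; mL+mR=120/97 → advance +1; mR−mL=2112/3589 → turn +1·90°
n=3: pose=(1,-6,W); sL=30/37, sR=2/3; mL=15/37, mR=29/111; mL+mR=2/3 → advance +1; mR−mL=-16/111 → turn -1·90°
n=4: pose=(0,-6,N); sL=120/221, sR=24/25; mL=60/221, mR=3804/5525; mL+mR=24/25 → advance +1; mR−mL=2304/5525 → turn +1·90°
n=5: pose=(0,-5,W); sL=60/89, sR=60/109; mL=30/89, mR=2070/9701; mL+mR=60/109 → advance +1; mR−mL=-1200/9701 → turn -1·90°
n=6: pose=(-1,-5,N); sL=40/87, sR=120/157; mL=20/87, mR=7300/13659; mL+mR=120/157 → advance +1; mR−mL=4160/13659 → turn +1·90°
n=7: pose=(-1,-4,W); sL=30/53, sR=6/13; mL=15/53, mR=123/689; mL+mR=6/13 → advance +1; mR−mL=-72/689 → turn -1·90°

0 40/51 120/73 20/51 4660/3723 2 -8 N
1 60/61 60/73 30/61 1470/4453 2 -7 W
2 24/37 120/97 12/37 3276/3589 1 -7 N
3 30/37 2/3 15/37 29/111 1 -6 W
4 120/221 24/25 60/221 3804/5525 0 -6 N
5 60/89 60/109 30/89 2070/9701 0 -5 W
6 40/87 120/157 20/87 7300/13659 -1 -5 N
7 30/53 6/13 15/53 123/689 -1 -4 W
final -2 -4 N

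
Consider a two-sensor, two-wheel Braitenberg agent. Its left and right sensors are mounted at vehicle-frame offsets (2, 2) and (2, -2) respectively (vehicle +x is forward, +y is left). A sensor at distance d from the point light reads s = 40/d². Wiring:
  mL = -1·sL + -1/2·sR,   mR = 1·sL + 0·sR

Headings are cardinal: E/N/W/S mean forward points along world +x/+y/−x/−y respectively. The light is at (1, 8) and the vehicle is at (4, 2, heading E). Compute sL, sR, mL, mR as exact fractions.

40/41 40/89 -4380/3649 40/41

left sensor world pos  = (6, 4); dL² = 41
right sensor world pos = (6, 0); dR² = 89
sL = 40/41 = 40/41
sR = 40/89 = 40/89
mL = -1·sL + -1/2·sR = -4380/3649
mR = 1·sL + 0·sR = 40/41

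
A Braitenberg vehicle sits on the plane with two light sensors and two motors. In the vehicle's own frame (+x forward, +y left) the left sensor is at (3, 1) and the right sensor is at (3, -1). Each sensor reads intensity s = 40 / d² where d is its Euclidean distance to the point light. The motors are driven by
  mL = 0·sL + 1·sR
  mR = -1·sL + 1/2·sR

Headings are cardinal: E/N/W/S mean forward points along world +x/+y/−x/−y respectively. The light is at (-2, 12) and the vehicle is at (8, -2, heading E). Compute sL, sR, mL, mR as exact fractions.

20/169 20/197 20/197 -2250/33293

left sensor world pos  = (11, -1); dL² = 338
right sensor world pos = (11, -3); dR² = 394
sL = 40/338 = 20/169
sR = 40/394 = 20/197
mL = 0·sL + 1·sR = 20/197
mR = -1·sL + 1/2·sR = -2250/33293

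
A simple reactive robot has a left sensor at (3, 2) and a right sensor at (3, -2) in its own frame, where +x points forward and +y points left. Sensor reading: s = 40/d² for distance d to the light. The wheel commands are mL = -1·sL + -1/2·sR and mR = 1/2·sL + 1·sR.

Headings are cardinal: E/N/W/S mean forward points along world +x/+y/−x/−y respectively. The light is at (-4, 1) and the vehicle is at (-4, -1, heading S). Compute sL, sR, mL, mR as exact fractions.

40/29 40/29 -60/29 60/29

left sensor world pos  = (-2, -4); dL² = 29
right sensor world pos = (-6, -4); dR² = 29
sL = 40/29 = 40/29
sR = 40/29 = 40/29
mL = -1·sL + -1/2·sR = -60/29
mR = 1/2·sL + 1·sR = 60/29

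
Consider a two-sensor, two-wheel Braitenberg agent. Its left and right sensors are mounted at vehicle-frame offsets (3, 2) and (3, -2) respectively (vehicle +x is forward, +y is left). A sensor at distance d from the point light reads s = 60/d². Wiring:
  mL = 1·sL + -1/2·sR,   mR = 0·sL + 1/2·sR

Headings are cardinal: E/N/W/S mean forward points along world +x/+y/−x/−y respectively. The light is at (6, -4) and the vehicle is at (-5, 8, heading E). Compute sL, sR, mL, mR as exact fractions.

left sensor world pos  = (-2, 10); dL² = 260
right sensor world pos = (-2, 6); dR² = 164
sL = 60/260 = 3/13
sR = 60/164 = 15/41
mL = 1·sL + -1/2·sR = 51/1066
mR = 0·sL + 1/2·sR = 15/82

3/13 15/41 51/1066 15/82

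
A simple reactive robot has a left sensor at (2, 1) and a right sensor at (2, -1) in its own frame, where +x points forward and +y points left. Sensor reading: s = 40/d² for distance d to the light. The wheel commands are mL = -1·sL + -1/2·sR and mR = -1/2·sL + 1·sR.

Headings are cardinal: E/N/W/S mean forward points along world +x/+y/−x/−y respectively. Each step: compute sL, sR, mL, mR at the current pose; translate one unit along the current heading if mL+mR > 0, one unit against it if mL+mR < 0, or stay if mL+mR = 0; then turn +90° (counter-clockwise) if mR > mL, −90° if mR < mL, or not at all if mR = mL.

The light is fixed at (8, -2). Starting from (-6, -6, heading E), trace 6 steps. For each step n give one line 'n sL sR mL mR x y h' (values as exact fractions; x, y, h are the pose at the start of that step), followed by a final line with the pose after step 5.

n=0: pose=(-6,-6,E); sL=40/153, sR=40/169; mL=-9820/25857, mR=2740/25857; mL+mR=-2360/8619 → advance -1; mR−mL=12560/25857 → turn +1·90°
n=1: pose=(-7,-6,N); sL=2/13, sR=1/5; mL=-33/130, mR=8/65; mL+mR=-17/130 → advance -1; mR−mL=49/130 → turn +1·90°
n=2: pose=(-7,-7,W); sL=8/65, sR=8/61; mL=-748/3965, mR=276/3965; mL+mR=-472/3965 → advance -1; mR−mL=1024/3965 → turn +1·90°
n=3: pose=(-6,-7,S); sL=20/109, sR=20/137; mL=-3830/14933, mR=810/14933; mL+mR=-3020/14933 → advance -1; mR−mL=4640/14933 → turn +1·90°
n=4: pose=(-6,-6,E); sL=40/153, sR=40/169; mL=-9820/25857, mR=2740/25857; mL+mR=-2360/8619 → advance -1; mR−mL=12560/25857 → turn +1·90°
n=5: pose=(-7,-6,N); sL=2/13, sR=1/5; mL=-33/130, mR=8/65; mL+mR=-17/130 → advance -1; mR−mL=49/130 → turn +1·90°

0 40/153 40/169 -9820/25857 2740/25857 -6 -6 E
1 2/13 1/5 -33/130 8/65 -7 -6 N
2 8/65 8/61 -748/3965 276/3965 -7 -7 W
3 20/109 20/137 -3830/14933 810/14933 -6 -7 S
4 40/153 40/169 -9820/25857 2740/25857 -6 -6 E
5 2/13 1/5 -33/130 8/65 -7 -6 N
final -7 -7 W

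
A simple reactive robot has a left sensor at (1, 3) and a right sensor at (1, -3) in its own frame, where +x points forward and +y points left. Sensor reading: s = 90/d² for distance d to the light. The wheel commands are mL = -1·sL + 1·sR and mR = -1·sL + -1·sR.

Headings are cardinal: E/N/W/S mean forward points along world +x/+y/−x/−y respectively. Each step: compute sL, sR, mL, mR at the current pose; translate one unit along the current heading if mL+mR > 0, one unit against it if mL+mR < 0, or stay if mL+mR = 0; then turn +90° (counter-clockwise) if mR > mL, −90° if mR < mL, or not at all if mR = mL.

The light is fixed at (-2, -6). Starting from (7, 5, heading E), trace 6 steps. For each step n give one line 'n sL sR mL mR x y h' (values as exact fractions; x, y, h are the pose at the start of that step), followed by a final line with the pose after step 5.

0 45/148 45/82 1485/6068 -5175/6068 7 5 E
1 90/221 18/25 1728/5525 -6228/5525 6 5 S
2 9/13 45/137 -648/1781 -1818/1781 6 6 W
3 18/41 90/313 -1944/12833 -9324/12833 7 6 N
4 45/148 45/82 1485/6068 -5175/6068 7 5 E
5 90/221 18/25 1728/5525 -6228/5525 6 5 S
final 6 6 W

n=0: pose=(7,5,E); sL=45/148, sR=45/82; mL=1485/6068, mR=-5175/6068; mL+mR=-45/74 → advance -1; mR−mL=-45/41 → turn -1·90°
n=1: pose=(6,5,S); sL=90/221, sR=18/25; mL=1728/5525, mR=-6228/5525; mL+mR=-180/221 → advance -1; mR−mL=-36/25 → turn -1·90°
n=2: pose=(6,6,W); sL=9/13, sR=45/137; mL=-648/1781, mR=-1818/1781; mL+mR=-18/13 → advance -1; mR−mL=-90/137 → turn -1·90°
n=3: pose=(7,6,N); sL=18/41, sR=90/313; mL=-1944/12833, mR=-9324/12833; mL+mR=-36/41 → advance -1; mR−mL=-180/313 → turn -1·90°
n=4: pose=(7,5,E); sL=45/148, sR=45/82; mL=1485/6068, mR=-5175/6068; mL+mR=-45/74 → advance -1; mR−mL=-45/41 → turn -1·90°
n=5: pose=(6,5,S); sL=90/221, sR=18/25; mL=1728/5525, mR=-6228/5525; mL+mR=-180/221 → advance -1; mR−mL=-36/25 → turn -1·90°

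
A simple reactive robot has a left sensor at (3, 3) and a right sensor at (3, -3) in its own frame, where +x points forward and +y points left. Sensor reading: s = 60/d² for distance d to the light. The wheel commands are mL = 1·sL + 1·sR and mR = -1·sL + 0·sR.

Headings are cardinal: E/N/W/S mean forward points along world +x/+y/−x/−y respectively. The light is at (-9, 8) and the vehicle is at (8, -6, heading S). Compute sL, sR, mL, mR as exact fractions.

left sensor world pos  = (11, -9); dL² = 689
right sensor world pos = (5, -9); dR² = 485
sL = 60/689 = 60/689
sR = 60/485 = 12/97
mL = 1·sL + 1·sR = 14088/66833
mR = -1·sL + 0·sR = -60/689

60/689 12/97 14088/66833 -60/689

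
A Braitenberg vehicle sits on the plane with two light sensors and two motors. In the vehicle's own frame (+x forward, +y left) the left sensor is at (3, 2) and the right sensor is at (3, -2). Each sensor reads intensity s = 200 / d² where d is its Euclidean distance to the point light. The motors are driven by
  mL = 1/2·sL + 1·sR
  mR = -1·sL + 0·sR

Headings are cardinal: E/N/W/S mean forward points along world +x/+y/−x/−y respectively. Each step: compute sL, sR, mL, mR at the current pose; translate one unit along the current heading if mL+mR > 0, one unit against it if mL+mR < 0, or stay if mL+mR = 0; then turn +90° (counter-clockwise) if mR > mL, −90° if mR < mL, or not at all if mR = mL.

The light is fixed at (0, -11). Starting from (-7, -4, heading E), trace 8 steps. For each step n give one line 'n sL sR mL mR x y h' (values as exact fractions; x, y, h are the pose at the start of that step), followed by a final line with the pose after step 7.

n=0: pose=(-7,-4,E); sL=200/97, sR=200/41; mL=23500/3977, mR=-200/97; mL+mR=15300/3977 → advance +1; mR−mL=-31700/3977 → turn -1·90°
n=1: pose=(-6,-4,S); sL=25/4, sR=5/2; mL=45/8, mR=-25/4; mL+mR=-5/8 → advance -1; mR−mL=-95/8 → turn -1·90°
n=2: pose=(-6,-3,W); sL=200/117, sR=200/181; mL=41500/21177, mR=-200/117; mL+mR=5300/21177 → advance +1; mR−mL=-25900/7059 → turn -1·90°
n=3: pose=(-7,-3,N); sL=100/101, sR=100/73; mL=13750/7373, mR=-100/101; mL+mR=6450/7373 → advance +1; mR−mL=-21050/7373 → turn -1·90°
n=4: pose=(-7,-2,E); sL=200/137, sR=40/13; mL=6780/1781, mR=-200/137; mL+mR=4180/1781 → advance +1; mR−mL=-9380/1781 → turn -1·90°
n=5: pose=(-6,-2,S); sL=50/13, sR=2; mL=51/13, mR=-50/13; mL+mR=1/13 → advance +1; mR−mL=-101/13 → turn -1·90°
n=6: pose=(-6,-3,W); sL=200/117, sR=200/181; mL=41500/21177, mR=-200/117; mL+mR=5300/21177 → advance +1; mR−mL=-25900/7059 → turn -1·90°
n=7: pose=(-7,-3,N); sL=100/101, sR=100/73; mL=13750/7373, mR=-100/101; mL+mR=6450/7373 → advance +1; mR−mL=-21050/7373 → turn -1·90°

0 200/97 200/41 23500/3977 -200/97 -7 -4 E
1 25/4 5/2 45/8 -25/4 -6 -4 S
2 200/117 200/181 41500/21177 -200/117 -6 -3 W
3 100/101 100/73 13750/7373 -100/101 -7 -3 N
4 200/137 40/13 6780/1781 -200/137 -7 -2 E
5 50/13 2 51/13 -50/13 -6 -2 S
6 200/117 200/181 41500/21177 -200/117 -6 -3 W
7 100/101 100/73 13750/7373 -100/101 -7 -3 N
final -7 -2 E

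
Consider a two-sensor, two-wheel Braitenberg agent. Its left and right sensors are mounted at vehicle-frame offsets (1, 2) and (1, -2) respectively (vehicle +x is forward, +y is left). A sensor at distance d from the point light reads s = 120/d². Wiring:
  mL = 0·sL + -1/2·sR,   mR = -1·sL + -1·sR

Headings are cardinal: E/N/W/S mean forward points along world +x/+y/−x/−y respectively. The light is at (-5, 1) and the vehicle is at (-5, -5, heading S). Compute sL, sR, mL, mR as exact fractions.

120/53 120/53 -60/53 -240/53

left sensor world pos  = (-3, -6); dL² = 53
right sensor world pos = (-7, -6); dR² = 53
sL = 120/53 = 120/53
sR = 120/53 = 120/53
mL = 0·sL + -1/2·sR = -60/53
mR = -1·sL + -1·sR = -240/53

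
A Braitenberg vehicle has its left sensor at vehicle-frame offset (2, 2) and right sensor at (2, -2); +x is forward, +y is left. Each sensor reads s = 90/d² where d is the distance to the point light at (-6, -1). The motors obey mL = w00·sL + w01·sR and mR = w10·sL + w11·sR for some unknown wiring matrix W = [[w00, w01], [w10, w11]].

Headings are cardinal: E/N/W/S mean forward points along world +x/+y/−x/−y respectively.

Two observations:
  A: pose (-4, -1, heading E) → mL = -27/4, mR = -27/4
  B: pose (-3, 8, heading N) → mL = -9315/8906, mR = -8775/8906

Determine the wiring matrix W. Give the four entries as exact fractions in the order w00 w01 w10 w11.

-1 -1/2 -1/2 -1

obs A: pose=(-4,-1,E) → sL=9/2, sR=9/2, mL=-27/4, mR=-27/4
obs B: pose=(-3,8,N) → sL=45/61, sR=45/73, mL=-9315/8906, mR=-8775/8906
sensor matrix S = [[9/2, 9/2], [45/61, 45/73]]; det S = -2430/4453
solve [mL_A; mL_B] = S·[w00; w01] and [mR_A; mR_B] = S·[w10; w11]:
  w00 = -1, w01 = -1/2, w10 = -1/2, w11 = -1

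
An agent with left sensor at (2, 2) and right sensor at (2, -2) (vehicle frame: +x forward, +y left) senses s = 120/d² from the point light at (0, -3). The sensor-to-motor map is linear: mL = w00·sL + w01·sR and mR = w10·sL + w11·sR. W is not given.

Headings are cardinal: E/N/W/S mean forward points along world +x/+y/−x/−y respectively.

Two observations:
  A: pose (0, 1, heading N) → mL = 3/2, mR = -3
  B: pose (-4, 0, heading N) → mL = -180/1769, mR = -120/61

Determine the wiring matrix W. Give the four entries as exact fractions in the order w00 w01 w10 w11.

1 -1/2 -1 0

obs A: pose=(0,1,N) → sL=3, sR=3, mL=3/2, mR=-3
obs B: pose=(-4,0,N) → sL=120/61, sR=120/29, mL=-180/1769, mR=-120/61
sensor matrix S = [[3, 3], [120/61, 120/29]]; det S = 11520/1769
solve [mL_A; mL_B] = S·[w00; w01] and [mR_A; mR_B] = S·[w10; w11]:
  w00 = 1, w01 = -1/2, w10 = -1, w11 = 0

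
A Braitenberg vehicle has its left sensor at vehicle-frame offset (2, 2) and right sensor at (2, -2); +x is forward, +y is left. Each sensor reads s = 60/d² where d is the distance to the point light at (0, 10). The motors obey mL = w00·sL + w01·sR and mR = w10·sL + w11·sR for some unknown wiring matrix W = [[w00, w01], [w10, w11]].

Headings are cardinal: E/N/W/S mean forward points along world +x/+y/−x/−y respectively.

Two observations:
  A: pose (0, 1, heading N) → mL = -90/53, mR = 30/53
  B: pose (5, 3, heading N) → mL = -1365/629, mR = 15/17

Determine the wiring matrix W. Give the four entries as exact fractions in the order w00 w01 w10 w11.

-1 -1/2 1/2 0

obs A: pose=(0,1,N) → sL=60/53, sR=60/53, mL=-90/53, mR=30/53
obs B: pose=(5,3,N) → sL=30/17, sR=30/37, mL=-1365/629, mR=15/17
sensor matrix S = [[60/53, 60/53], [30/17, 30/37]]; det S = -36000/33337
solve [mL_A; mL_B] = S·[w00; w01] and [mR_A; mR_B] = S·[w10; w11]:
  w00 = -1, w01 = -1/2, w10 = 1/2, w11 = 0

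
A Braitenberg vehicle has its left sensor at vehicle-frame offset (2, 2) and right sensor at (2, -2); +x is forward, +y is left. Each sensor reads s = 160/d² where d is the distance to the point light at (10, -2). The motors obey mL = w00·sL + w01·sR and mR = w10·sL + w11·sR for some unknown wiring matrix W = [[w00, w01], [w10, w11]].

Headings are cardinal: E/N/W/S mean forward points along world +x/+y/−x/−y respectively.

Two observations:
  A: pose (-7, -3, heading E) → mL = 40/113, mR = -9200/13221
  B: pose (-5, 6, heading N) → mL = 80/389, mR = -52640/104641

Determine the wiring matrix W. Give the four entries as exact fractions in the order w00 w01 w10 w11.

1/2 0 -1/2 -1/2

obs A: pose=(-7,-3,E) → sL=80/113, sR=80/117, mL=40/113, mR=-9200/13221
obs B: pose=(-5,6,N) → sL=160/389, sR=160/269, mL=80/389, mR=-52640/104641
sensor matrix S = [[80/113, 80/117], [160/389, 160/269]]; det S = 193484800/1383458661
solve [mL_A; mL_B] = S·[w00; w01] and [mR_A; mR_B] = S·[w10; w11]:
  w00 = 1/2, w01 = 0, w10 = -1/2, w11 = -1/2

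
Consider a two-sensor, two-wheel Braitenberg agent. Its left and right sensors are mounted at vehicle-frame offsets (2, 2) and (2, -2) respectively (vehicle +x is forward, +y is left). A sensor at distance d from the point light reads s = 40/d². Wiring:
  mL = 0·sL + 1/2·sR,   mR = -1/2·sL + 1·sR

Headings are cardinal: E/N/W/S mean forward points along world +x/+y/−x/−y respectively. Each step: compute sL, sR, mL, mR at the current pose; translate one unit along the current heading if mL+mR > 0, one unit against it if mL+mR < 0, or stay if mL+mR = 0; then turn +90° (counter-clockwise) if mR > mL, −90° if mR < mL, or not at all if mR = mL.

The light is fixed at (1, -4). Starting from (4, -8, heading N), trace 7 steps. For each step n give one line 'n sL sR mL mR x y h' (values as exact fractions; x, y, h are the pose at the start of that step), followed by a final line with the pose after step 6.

n=0: pose=(4,-8,N); sL=8, sR=40/29; mL=20/29, mR=-76/29; mL+mR=-56/29 → advance -1; mR−mL=-96/29 → turn -1·90°
n=1: pose=(4,-9,E); sL=20/17, sR=20/37; mL=10/37, mR=-30/629; mL+mR=140/629 → advance +1; mR−mL=-200/629 → turn -1·90°
n=2: pose=(5,-9,S); sL=8/17, sR=40/53; mL=20/53, mR=468/901; mL+mR=808/901 → advance +1; mR−mL=128/901 → turn +1·90°
n=3: pose=(5,-10,E); sL=10/13, sR=2/5; mL=1/5, mR=1/65; mL+mR=14/65 → advance +1; mR−mL=-12/65 → turn -1·90°
n=4: pose=(6,-10,S); sL=40/113, sR=40/73; mL=20/73, mR=3060/8249; mL+mR=5320/8249 → advance +1; mR−mL=800/8249 → turn +1·90°
n=5: pose=(6,-11,E); sL=20/37, sR=4/13; mL=2/13, mR=18/481; mL+mR=92/481 → advance +1; mR−mL=-56/481 → turn -1·90°
n=6: pose=(7,-11,S); sL=8/29, sR=40/97; mL=20/97, mR=772/2813; mL+mR=1352/2813 → advance +1; mR−mL=192/2813 → turn +1·90°

0 8 40/29 20/29 -76/29 4 -8 N
1 20/17 20/37 10/37 -30/629 4 -9 E
2 8/17 40/53 20/53 468/901 5 -9 S
3 10/13 2/5 1/5 1/65 5 -10 E
4 40/113 40/73 20/73 3060/8249 6 -10 S
5 20/37 4/13 2/13 18/481 6 -11 E
6 8/29 40/97 20/97 772/2813 7 -11 S
final 7 -12 E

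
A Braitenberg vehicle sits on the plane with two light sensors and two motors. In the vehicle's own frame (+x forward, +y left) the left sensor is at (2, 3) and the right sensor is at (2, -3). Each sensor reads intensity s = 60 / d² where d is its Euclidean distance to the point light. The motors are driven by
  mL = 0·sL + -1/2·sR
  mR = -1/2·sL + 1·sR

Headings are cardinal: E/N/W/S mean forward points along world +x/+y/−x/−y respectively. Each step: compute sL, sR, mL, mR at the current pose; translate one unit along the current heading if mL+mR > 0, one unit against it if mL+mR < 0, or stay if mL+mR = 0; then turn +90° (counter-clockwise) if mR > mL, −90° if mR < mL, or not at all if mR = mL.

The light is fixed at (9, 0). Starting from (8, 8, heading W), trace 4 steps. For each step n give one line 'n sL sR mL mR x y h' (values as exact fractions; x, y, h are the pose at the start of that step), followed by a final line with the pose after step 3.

0 30/17 6/13 -3/13 -93/221 8 8 W
1 60/109 60/109 -30/109 30/109 9 8 N
2 60/29 12/25 -6/25 -402/725 9 8 W
3 15/26 15/29 -15/58 345/1508 10 8 N
final 10 7 W

n=0: pose=(8,8,W); sL=30/17, sR=6/13; mL=-3/13, mR=-93/221; mL+mR=-144/221 → advance -1; mR−mL=-42/221 → turn -1·90°
n=1: pose=(9,8,N); sL=60/109, sR=60/109; mL=-30/109, mR=30/109; mL+mR=0 → advance +0; mR−mL=60/109 → turn +1·90°
n=2: pose=(9,8,W); sL=60/29, sR=12/25; mL=-6/25, mR=-402/725; mL+mR=-576/725 → advance -1; mR−mL=-228/725 → turn -1·90°
n=3: pose=(10,8,N); sL=15/26, sR=15/29; mL=-15/58, mR=345/1508; mL+mR=-45/1508 → advance -1; mR−mL=735/1508 → turn +1·90°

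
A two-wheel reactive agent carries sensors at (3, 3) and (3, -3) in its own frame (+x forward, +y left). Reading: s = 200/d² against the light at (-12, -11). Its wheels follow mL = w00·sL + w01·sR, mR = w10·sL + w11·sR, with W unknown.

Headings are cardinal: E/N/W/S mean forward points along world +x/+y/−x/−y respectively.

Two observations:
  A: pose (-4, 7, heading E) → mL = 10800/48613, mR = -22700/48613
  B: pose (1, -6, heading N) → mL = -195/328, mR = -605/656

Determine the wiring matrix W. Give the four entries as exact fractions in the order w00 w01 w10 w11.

obs A: pose=(-4,7,E) → sL=100/281, sR=100/173, mL=10800/48613, mR=-22700/48613
obs B: pose=(1,-6,N) → sL=50/41, sR=5/8, mL=-195/328, mR=-605/656
sensor matrix S = [[100/281, 100/173], [50/41, 5/8]]; det S = -1923375/3986266
solve [mL_A; mL_B] = S·[w00; w01] and [mR_A; mR_B] = S·[w10; w11]:
  w00 = -1, w01 = 1, w10 = -1/2, w11 = -1/2

-1 1 -1/2 -1/2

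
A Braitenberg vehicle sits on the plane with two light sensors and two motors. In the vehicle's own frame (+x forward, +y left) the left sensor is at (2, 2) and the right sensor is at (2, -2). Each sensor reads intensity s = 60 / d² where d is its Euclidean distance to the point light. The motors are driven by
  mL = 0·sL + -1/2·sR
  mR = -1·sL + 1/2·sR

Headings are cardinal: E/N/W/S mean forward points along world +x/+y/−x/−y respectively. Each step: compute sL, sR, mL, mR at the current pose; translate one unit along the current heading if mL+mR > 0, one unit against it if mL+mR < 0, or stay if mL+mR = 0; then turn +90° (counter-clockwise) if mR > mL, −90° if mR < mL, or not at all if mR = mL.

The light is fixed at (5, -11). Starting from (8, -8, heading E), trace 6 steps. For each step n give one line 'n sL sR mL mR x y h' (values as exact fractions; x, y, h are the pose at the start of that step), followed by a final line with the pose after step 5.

0 6/5 30/13 -15/13 -3/65 8 -8 E
1 12/5 60/41 -30/41 -342/205 7 -8 N
2 15/8 15/4 -15/8 0 7 -9 E
3 60/17 12/5 -6/5 -198/85 6 -9 N
4 10/3 6 -3 -1/3 6 -10 E
5 60/13 60/13 -30/13 -30/13 5 -10 N
final 5 -11 N

n=0: pose=(8,-8,E); sL=6/5, sR=30/13; mL=-15/13, mR=-3/65; mL+mR=-6/5 → advance -1; mR−mL=72/65 → turn +1·90°
n=1: pose=(7,-8,N); sL=12/5, sR=60/41; mL=-30/41, mR=-342/205; mL+mR=-12/5 → advance -1; mR−mL=-192/205 → turn -1·90°
n=2: pose=(7,-9,E); sL=15/8, sR=15/4; mL=-15/8, mR=0; mL+mR=-15/8 → advance -1; mR−mL=15/8 → turn +1·90°
n=3: pose=(6,-9,N); sL=60/17, sR=12/5; mL=-6/5, mR=-198/85; mL+mR=-60/17 → advance -1; mR−mL=-96/85 → turn -1·90°
n=4: pose=(6,-10,E); sL=10/3, sR=6; mL=-3, mR=-1/3; mL+mR=-10/3 → advance -1; mR−mL=8/3 → turn +1·90°
n=5: pose=(5,-10,N); sL=60/13, sR=60/13; mL=-30/13, mR=-30/13; mL+mR=-60/13 → advance -1; mR−mL=0 → turn +0·90°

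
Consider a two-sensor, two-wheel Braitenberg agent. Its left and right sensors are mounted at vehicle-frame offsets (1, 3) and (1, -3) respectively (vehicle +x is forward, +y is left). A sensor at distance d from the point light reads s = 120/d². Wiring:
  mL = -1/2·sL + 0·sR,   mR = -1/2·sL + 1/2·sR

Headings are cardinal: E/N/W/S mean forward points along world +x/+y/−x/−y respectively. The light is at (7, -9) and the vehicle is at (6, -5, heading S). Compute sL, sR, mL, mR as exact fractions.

left sensor world pos  = (9, -6); dL² = 13
right sensor world pos = (3, -6); dR² = 25
sL = 120/13 = 120/13
sR = 120/25 = 24/5
mL = -1/2·sL + 0·sR = -60/13
mR = -1/2·sL + 1/2·sR = -144/65

120/13 24/5 -60/13 -144/65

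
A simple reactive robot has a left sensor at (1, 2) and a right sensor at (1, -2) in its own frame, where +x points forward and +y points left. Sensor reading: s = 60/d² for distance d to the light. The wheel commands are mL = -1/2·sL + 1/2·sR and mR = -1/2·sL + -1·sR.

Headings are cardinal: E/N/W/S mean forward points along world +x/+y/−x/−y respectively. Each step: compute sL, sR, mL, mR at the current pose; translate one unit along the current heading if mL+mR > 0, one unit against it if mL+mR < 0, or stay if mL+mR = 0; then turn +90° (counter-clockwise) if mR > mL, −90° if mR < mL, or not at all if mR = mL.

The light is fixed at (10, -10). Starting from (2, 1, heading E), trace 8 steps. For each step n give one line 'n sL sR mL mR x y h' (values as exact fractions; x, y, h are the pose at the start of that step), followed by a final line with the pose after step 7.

0 30/109 6/13 132/1417 -849/1417 2 1 E
1 60/149 60/221 -2160/32929 -15570/32929 1 1 S
2 3/10 15/74 -9/185 -261/740 1 2 W
3 60/269 12/41 384/11029 -4458/11029 2 2 N
4 30/109 6/13 132/1417 -849/1417 2 1 E
5 60/149 60/221 -2160/32929 -15570/32929 1 1 S
6 3/10 15/74 -9/185 -261/740 1 2 W
7 60/269 12/41 384/11029 -4458/11029 2 2 N
final 2 1 E

n=0: pose=(2,1,E); sL=30/109, sR=6/13; mL=132/1417, mR=-849/1417; mL+mR=-717/1417 → advance -1; mR−mL=-9/13 → turn -1·90°
n=1: pose=(1,1,S); sL=60/149, sR=60/221; mL=-2160/32929, mR=-15570/32929; mL+mR=-17730/32929 → advance -1; mR−mL=-90/221 → turn -1·90°
n=2: pose=(1,2,W); sL=3/10, sR=15/74; mL=-9/185, mR=-261/740; mL+mR=-297/740 → advance -1; mR−mL=-45/148 → turn -1·90°
n=3: pose=(2,2,N); sL=60/269, sR=12/41; mL=384/11029, mR=-4458/11029; mL+mR=-4074/11029 → advance -1; mR−mL=-18/41 → turn -1·90°
n=4: pose=(2,1,E); sL=30/109, sR=6/13; mL=132/1417, mR=-849/1417; mL+mR=-717/1417 → advance -1; mR−mL=-9/13 → turn -1·90°
n=5: pose=(1,1,S); sL=60/149, sR=60/221; mL=-2160/32929, mR=-15570/32929; mL+mR=-17730/32929 → advance -1; mR−mL=-90/221 → turn -1·90°
n=6: pose=(1,2,W); sL=3/10, sR=15/74; mL=-9/185, mR=-261/740; mL+mR=-297/740 → advance -1; mR−mL=-45/148 → turn -1·90°
n=7: pose=(2,2,N); sL=60/269, sR=12/41; mL=384/11029, mR=-4458/11029; mL+mR=-4074/11029 → advance -1; mR−mL=-18/41 → turn -1·90°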